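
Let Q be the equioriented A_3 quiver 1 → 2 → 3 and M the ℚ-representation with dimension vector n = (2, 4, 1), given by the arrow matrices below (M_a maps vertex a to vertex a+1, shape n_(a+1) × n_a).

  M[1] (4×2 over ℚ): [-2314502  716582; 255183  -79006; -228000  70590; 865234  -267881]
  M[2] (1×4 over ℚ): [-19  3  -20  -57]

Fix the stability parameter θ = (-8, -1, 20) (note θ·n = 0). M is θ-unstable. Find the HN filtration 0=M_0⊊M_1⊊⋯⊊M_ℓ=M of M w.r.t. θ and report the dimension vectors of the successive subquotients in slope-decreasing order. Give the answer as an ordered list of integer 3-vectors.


Barcode: M ≅ I[1,2], I[1,3], I[2,2]^2. HN layers by μ_θ (3 steps, strictly decreasing):
  μ^(1)=20; μ^(2)=-1; μ^(3)=-8

((0, 0, 1); (0, 4, 0); (2, 0, 0))


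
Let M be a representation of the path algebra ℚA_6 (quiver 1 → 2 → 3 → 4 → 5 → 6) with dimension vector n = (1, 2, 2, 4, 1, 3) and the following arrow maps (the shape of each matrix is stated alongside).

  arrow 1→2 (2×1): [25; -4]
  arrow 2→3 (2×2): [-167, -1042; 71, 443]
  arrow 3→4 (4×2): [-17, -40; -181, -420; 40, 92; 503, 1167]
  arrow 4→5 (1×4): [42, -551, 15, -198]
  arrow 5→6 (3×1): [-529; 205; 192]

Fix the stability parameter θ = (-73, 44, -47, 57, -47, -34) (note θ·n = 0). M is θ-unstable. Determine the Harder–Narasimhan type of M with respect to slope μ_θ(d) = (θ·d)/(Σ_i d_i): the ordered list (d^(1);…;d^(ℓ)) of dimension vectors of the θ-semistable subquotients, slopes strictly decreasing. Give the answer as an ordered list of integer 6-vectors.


Barcode: M ≅ I[1,6], I[2,4], I[4,4]^2, I[6,6]^2. HN layers by μ_θ (5 steps, strictly decreasing):
  μ^(1)=57; μ^(2)=-3/2; μ^(3)=-27/5; μ^(4)=-34; μ^(5)=-73

((0, 0, 0, 3, 0, 0); (0, 1, 1, 0, 0, 0); (0, 1, 1, 1, 1, 1); (0, 0, 0, 0, 0, 2); (1, 0, 0, 0, 0, 0))


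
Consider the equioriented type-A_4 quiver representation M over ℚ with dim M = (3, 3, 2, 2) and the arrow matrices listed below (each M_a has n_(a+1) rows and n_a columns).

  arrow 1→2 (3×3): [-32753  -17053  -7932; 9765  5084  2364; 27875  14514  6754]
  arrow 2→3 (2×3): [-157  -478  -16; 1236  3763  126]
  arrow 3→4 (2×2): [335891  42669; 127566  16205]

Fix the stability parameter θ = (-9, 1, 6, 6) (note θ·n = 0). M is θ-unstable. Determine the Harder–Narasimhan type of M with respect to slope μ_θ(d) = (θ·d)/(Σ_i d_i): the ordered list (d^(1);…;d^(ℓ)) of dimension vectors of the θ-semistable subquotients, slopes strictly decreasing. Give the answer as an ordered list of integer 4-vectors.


Via rank(M_{q-1}∘⋯∘M_p): M ≅ I[1,2], I[1,4]^2.
μ_θ-semistable layers: μ^(1)=6; μ^(2)=1; μ^(3)=-9

((0, 0, 2, 2); (0, 3, 0, 0); (3, 0, 0, 0))


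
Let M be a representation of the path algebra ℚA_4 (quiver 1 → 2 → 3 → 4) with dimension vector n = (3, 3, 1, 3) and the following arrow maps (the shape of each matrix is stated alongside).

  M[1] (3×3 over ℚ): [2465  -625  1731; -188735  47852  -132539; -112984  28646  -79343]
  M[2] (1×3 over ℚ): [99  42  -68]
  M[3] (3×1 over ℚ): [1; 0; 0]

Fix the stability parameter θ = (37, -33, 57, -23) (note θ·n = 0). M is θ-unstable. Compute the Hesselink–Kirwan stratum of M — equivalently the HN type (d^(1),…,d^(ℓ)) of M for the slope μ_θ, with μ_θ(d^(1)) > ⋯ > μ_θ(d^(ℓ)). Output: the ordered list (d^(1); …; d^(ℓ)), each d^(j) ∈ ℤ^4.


Interval decomposition of M: I[1,2]^2, I[1,4], I[4,4]^2.
HN type (ℓ=3): μ^(1)=17; μ^(2)=2; μ^(3)=-23

((0, 0, 1, 1); (3, 3, 0, 0); (0, 0, 0, 2))


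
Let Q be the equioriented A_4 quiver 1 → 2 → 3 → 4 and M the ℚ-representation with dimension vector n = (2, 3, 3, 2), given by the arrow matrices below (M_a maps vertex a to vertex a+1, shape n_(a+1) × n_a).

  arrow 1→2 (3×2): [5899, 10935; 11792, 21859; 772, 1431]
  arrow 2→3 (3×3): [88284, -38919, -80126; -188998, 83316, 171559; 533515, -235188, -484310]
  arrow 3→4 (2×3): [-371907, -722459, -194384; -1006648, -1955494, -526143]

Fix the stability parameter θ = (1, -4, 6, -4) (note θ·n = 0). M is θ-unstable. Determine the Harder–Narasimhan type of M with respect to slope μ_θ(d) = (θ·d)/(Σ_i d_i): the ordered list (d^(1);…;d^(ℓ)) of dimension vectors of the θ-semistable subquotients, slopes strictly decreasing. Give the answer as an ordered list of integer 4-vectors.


Barcode: M ≅ I[1,4]^2, I[2,3]. HN layers by μ_θ (4 steps, strictly decreasing):
  μ^(1)=6; μ^(2)=1; μ^(3)=-3/2; μ^(4)=-4

((0, 0, 1, 0); (0, 0, 2, 2); (2, 2, 0, 0); (0, 1, 0, 0))


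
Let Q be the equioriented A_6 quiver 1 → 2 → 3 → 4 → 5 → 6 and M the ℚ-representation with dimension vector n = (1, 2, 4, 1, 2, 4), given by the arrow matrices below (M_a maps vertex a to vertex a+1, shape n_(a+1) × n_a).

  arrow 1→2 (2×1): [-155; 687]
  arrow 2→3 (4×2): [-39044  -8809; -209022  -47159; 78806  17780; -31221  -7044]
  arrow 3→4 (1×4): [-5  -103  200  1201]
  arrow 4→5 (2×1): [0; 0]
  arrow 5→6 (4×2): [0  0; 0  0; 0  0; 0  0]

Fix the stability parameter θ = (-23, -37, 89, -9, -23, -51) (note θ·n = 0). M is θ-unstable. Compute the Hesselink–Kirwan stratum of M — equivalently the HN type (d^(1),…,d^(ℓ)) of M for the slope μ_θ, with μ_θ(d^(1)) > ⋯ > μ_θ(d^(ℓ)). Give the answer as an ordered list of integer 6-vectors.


Via rank(M_{q-1}∘⋯∘M_p): M ≅ I[1,4], I[2,3], I[3,3]^2, I[5,5]^2, I[6,6]^4.
μ_θ-semistable layers: μ^(1)=89; μ^(2)=40; μ^(3)=-23; μ^(4)=-30; μ^(5)=-37; μ^(6)=-51

((0, 0, 3, 0, 0, 0); (0, 0, 1, 1, 0, 0); (0, 0, 0, 0, 2, 0); (1, 1, 0, 0, 0, 0); (0, 1, 0, 0, 0, 0); (0, 0, 0, 0, 0, 4))


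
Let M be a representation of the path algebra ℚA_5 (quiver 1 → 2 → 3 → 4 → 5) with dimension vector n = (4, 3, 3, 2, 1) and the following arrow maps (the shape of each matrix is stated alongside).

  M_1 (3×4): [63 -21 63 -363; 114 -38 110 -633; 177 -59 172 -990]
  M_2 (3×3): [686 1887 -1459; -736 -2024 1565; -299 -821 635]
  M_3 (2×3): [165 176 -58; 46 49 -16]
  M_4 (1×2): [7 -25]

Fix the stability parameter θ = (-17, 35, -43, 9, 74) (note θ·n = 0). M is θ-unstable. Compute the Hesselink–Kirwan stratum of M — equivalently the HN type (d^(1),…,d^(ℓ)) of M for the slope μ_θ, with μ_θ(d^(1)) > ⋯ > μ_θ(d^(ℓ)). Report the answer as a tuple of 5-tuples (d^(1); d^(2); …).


Barcode: M ≅ I[1,1], I[1,3], I[1,4], I[1,5]. HN layers by μ_θ (4 steps, strictly decreasing):
  μ^(1)=74; μ^(2)=9; μ^(3)=-4; μ^(4)=-17

((0, 0, 0, 0, 1); (0, 0, 0, 2, 0); (0, 3, 3, 0, 0); (4, 0, 0, 0, 0))


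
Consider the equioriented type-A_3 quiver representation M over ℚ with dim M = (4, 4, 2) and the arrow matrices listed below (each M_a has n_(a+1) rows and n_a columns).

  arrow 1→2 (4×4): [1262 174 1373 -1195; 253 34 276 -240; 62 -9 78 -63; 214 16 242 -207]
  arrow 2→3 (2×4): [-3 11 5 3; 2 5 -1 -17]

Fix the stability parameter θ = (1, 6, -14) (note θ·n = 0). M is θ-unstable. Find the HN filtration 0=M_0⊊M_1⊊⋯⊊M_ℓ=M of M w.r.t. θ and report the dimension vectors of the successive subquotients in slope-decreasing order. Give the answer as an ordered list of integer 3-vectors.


Via rank(M_{q-1}∘⋯∘M_p): M ≅ I[1,2]^2, I[1,3]^2.
μ_θ-semistable layers: μ^(1)=6; μ^(2)=1; μ^(3)=-7/3

((0, 2, 0); (2, 0, 0); (2, 2, 2))


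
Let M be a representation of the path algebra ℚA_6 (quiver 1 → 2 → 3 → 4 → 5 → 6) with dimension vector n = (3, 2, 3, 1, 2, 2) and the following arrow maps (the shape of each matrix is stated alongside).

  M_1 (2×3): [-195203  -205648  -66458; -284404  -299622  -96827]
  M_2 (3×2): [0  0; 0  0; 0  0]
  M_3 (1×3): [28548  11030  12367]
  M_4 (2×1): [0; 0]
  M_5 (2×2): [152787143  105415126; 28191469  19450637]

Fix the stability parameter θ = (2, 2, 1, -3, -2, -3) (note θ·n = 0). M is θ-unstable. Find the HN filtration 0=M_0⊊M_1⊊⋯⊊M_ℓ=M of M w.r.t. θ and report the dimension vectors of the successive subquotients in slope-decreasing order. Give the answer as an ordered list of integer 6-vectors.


Barcode: M ≅ I[1,1], I[1,2]^2, I[3,3]^2, I[3,4], I[5,6]^2. HN layers by μ_θ (4 steps, strictly decreasing):
  μ^(1)=2; μ^(2)=1; μ^(3)=-1; μ^(4)=-5/2

((3, 2, 0, 0, 0, 0); (0, 0, 2, 0, 0, 0); (0, 0, 1, 1, 0, 0); (0, 0, 0, 0, 2, 2))


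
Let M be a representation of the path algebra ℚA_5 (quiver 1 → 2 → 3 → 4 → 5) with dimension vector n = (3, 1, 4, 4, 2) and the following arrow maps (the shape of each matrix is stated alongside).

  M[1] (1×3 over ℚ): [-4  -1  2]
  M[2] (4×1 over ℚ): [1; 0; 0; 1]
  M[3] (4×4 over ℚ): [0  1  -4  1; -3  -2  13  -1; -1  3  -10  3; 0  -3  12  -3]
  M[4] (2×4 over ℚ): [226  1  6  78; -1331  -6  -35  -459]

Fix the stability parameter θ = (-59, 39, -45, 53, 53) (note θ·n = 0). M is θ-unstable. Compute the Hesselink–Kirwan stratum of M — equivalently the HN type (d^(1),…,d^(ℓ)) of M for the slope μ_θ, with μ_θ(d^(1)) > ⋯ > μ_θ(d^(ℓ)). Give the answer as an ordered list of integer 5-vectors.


Barcode: M ≅ I[1,1]^2, I[1,4], I[3,3], I[3,5]^2, I[4,4]. HN layers by μ_θ (4 steps, strictly decreasing):
  μ^(1)=53; μ^(2)=-3; μ^(3)=-45; μ^(4)=-59

((0, 0, 0, 4, 2); (0, 1, 1, 0, 0); (0, 0, 3, 0, 0); (3, 0, 0, 0, 0))


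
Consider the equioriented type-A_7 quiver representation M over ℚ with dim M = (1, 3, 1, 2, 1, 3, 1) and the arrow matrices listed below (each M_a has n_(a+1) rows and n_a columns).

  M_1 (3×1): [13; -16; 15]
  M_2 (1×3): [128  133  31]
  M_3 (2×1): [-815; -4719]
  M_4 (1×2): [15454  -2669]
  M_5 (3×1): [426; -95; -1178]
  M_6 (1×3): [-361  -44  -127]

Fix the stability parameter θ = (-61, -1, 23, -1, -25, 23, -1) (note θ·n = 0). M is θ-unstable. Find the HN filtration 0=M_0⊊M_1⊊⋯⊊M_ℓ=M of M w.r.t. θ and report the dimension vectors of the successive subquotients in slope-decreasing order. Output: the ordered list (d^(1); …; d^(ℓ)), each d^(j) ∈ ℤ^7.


Interval decomposition of M: I[1,6], I[2,2]^2, I[4,4], I[6,6], I[6,7].
HN type (ℓ=4): μ^(1)=23; μ^(2)=11; μ^(3)=-1; μ^(4)=-61

((0, 0, 0, 0, 0, 2, 0); (0, 0, 0, 0, 0, 1, 1); (0, 3, 1, 2, 1, 0, 0); (1, 0, 0, 0, 0, 0, 0))


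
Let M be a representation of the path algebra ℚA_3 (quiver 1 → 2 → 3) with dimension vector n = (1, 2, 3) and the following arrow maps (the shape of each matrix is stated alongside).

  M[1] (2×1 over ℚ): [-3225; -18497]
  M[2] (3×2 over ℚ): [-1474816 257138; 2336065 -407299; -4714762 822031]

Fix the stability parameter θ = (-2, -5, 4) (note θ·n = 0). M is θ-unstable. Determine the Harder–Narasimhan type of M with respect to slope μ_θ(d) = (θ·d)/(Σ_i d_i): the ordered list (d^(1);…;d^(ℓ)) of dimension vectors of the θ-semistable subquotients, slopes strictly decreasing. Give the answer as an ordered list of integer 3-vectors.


Interval decomposition of M: I[1,3], I[2,3], I[3,3].
HN type (ℓ=3): μ^(1)=4; μ^(2)=-7/2; μ^(3)=-5

((0, 0, 3); (1, 1, 0); (0, 1, 0))


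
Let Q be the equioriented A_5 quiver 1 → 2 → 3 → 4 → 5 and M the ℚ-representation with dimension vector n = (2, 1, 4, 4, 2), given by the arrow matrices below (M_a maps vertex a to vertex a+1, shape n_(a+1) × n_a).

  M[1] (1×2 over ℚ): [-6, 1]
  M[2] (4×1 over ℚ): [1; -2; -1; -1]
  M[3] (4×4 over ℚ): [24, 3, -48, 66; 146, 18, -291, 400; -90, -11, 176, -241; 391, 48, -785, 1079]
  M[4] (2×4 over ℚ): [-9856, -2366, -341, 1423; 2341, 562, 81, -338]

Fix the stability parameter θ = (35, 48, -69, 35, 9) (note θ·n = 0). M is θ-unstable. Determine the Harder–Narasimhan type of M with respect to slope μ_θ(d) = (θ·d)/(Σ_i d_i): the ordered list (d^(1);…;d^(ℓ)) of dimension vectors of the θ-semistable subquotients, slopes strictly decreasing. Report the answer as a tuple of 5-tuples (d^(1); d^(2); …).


Interval decomposition of M: I[1,1], I[1,5], I[3,4]^2, I[3,5].
HN type (ℓ=4): μ^(1)=35; μ^(2)=22; μ^(3)=14/3; μ^(4)=-69

((1, 0, 0, 2, 0); (0, 0, 0, 2, 2); (1, 1, 1, 0, 0); (0, 0, 3, 0, 0))


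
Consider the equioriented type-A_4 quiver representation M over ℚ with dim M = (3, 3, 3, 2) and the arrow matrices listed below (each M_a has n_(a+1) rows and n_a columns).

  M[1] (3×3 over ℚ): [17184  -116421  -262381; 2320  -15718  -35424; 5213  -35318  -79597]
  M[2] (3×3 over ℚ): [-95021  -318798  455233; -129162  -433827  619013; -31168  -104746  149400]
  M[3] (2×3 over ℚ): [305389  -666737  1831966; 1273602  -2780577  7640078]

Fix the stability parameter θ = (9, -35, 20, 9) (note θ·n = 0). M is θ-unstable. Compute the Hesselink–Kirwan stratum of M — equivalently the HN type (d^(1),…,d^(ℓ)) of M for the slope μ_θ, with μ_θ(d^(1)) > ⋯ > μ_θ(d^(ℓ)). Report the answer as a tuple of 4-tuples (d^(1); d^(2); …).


Interval decomposition of M: I[1,3], I[1,4]^2.
HN type (ℓ=3): μ^(1)=20; μ^(2)=29/2; μ^(3)=-13

((0, 0, 1, 0); (0, 0, 2, 2); (3, 3, 0, 0))


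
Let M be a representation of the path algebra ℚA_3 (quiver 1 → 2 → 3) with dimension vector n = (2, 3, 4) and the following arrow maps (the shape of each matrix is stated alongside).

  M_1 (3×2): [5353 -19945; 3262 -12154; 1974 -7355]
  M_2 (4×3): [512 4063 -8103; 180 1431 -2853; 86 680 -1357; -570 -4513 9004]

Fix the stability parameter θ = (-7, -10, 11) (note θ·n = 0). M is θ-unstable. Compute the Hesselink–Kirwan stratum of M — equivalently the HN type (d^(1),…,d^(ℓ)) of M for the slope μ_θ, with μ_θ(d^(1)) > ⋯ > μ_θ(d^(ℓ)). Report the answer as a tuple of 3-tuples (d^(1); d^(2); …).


Interval decomposition of M: I[1,2], I[1,3], I[2,3], I[3,3]^2.
HN type (ℓ=3): μ^(1)=11; μ^(2)=-17/2; μ^(3)=-10

((0, 0, 4); (2, 2, 0); (0, 1, 0))


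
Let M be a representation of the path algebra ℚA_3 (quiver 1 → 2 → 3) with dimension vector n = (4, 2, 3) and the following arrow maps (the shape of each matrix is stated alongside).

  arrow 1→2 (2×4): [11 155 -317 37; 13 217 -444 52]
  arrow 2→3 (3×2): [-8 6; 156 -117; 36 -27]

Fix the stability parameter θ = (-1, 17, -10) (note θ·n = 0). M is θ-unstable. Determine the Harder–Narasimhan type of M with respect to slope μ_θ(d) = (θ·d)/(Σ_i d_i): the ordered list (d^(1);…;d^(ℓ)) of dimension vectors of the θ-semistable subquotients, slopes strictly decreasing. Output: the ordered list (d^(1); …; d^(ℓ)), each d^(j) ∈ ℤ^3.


Interval decomposition of M: I[1,1]^2, I[1,2], I[1,3], I[3,3]^2.
HN type (ℓ=4): μ^(1)=17; μ^(2)=7/2; μ^(3)=-1; μ^(4)=-10

((0, 1, 0); (0, 1, 1); (4, 0, 0); (0, 0, 2))


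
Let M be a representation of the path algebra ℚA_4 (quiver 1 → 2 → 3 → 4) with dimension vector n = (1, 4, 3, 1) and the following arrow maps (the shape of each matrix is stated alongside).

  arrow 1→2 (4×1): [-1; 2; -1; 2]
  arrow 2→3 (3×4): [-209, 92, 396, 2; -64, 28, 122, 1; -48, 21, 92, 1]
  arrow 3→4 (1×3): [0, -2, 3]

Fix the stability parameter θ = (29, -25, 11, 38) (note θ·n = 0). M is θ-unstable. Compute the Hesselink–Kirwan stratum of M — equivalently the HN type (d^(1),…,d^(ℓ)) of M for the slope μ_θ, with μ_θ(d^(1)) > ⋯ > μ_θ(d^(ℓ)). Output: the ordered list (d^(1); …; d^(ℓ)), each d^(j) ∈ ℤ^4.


Via rank(M_{q-1}∘⋯∘M_p): M ≅ I[1,3], I[2,2], I[2,3], I[2,4].
μ_θ-semistable layers: μ^(1)=38; μ^(2)=11; μ^(3)=2; μ^(4)=-25

((0, 0, 0, 1); (0, 0, 3, 0); (1, 1, 0, 0); (0, 3, 0, 0))


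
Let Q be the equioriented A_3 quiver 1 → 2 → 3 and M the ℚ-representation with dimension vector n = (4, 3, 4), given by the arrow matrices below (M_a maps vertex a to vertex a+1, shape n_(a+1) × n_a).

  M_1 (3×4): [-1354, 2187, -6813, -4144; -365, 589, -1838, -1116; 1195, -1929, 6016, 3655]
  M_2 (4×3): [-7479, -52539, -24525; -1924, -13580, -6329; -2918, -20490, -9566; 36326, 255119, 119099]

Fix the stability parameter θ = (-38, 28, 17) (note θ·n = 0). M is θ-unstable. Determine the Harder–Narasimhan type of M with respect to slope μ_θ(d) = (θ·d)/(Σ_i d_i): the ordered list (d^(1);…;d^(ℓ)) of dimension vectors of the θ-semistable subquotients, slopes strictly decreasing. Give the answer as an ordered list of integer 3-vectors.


Interval decomposition of M: I[1,1], I[1,3]^3, I[3,3].
HN type (ℓ=3): μ^(1)=45/2; μ^(2)=17; μ^(3)=-38

((0, 3, 3); (0, 0, 1); (4, 0, 0))


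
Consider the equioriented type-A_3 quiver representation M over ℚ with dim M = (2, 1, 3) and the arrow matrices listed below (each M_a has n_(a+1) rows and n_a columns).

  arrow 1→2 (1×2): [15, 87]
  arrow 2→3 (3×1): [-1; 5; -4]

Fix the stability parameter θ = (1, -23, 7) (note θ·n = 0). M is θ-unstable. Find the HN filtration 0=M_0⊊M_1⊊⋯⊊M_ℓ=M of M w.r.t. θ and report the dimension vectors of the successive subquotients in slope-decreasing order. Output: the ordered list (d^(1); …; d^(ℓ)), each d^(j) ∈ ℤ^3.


Barcode: M ≅ I[1,1], I[1,3], I[3,3]^2. HN layers by μ_θ (3 steps, strictly decreasing):
  μ^(1)=7; μ^(2)=1; μ^(3)=-11

((0, 0, 3); (1, 0, 0); (1, 1, 0))


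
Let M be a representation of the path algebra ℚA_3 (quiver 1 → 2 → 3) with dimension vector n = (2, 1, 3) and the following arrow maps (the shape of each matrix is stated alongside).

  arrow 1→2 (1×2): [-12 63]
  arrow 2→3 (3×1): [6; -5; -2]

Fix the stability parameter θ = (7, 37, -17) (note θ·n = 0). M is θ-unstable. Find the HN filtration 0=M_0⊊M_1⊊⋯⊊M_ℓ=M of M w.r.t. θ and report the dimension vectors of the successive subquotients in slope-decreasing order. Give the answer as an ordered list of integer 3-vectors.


Barcode: M ≅ I[1,1], I[1,3], I[3,3]^2. HN layers by μ_θ (3 steps, strictly decreasing):
  μ^(1)=10; μ^(2)=7; μ^(3)=-17

((0, 1, 1); (2, 0, 0); (0, 0, 2))


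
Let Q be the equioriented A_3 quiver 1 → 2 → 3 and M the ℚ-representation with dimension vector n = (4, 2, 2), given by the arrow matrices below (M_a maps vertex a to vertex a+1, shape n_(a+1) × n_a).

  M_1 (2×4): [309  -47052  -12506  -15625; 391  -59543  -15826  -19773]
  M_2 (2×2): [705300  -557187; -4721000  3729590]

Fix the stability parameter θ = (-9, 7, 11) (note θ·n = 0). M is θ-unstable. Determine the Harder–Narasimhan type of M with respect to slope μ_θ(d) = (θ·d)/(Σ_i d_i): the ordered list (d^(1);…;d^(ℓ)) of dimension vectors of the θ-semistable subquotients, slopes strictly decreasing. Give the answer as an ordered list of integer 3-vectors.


Via rank(M_{q-1}∘⋯∘M_p): M ≅ I[1,1]^2, I[1,2], I[1,3], I[3,3].
μ_θ-semistable layers: μ^(1)=11; μ^(2)=7; μ^(3)=-9

((0, 0, 2); (0, 2, 0); (4, 0, 0))


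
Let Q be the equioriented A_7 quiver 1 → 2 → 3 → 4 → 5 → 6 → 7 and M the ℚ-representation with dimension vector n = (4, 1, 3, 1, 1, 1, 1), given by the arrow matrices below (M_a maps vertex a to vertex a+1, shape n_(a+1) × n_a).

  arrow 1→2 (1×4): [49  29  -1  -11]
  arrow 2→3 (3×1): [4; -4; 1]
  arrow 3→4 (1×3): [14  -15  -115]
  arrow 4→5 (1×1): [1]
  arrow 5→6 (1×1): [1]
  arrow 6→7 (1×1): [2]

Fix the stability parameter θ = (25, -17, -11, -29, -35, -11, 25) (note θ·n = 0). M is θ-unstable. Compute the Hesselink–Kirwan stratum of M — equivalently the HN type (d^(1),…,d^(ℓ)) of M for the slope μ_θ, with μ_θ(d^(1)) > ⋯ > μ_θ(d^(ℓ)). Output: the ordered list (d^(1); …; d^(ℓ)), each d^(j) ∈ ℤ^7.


Via rank(M_{q-1}∘⋯∘M_p): M ≅ I[1,1]^3, I[1,7], I[3,3]^2.
μ_θ-semistable layers: μ^(1)=25; μ^(2)=-11; μ^(3)=-67/5

((3, 0, 0, 0, 0, 0, 1); (0, 0, 2, 0, 0, 1, 0); (1, 1, 1, 1, 1, 0, 0))


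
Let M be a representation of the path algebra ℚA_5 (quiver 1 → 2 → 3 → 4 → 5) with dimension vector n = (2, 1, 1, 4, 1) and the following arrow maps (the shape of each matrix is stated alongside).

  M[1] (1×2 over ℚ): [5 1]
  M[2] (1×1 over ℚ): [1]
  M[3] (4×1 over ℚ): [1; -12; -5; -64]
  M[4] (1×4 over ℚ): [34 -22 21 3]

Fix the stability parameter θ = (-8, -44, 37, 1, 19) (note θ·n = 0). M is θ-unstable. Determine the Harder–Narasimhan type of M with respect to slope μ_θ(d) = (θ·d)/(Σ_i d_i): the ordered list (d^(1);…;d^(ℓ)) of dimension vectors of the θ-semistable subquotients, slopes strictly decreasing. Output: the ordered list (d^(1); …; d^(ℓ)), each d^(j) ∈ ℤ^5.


Barcode: M ≅ I[1,1], I[1,5], I[4,4]^3. HN layers by μ_θ (4 steps, strictly decreasing):
  μ^(1)=19; μ^(2)=1; μ^(3)=-8; μ^(4)=-26

((0, 0, 1, 1, 1); (0, 0, 0, 3, 0); (1, 0, 0, 0, 0); (1, 1, 0, 0, 0))


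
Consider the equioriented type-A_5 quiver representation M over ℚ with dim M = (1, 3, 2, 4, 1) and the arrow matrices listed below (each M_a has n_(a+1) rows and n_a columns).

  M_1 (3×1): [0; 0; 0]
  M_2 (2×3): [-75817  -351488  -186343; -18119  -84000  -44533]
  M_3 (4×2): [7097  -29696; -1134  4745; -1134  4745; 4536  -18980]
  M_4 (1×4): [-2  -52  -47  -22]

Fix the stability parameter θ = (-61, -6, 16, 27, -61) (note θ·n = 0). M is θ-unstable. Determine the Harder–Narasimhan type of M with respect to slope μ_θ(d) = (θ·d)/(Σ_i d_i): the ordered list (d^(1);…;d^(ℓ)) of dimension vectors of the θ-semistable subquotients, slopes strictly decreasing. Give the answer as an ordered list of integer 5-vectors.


Via rank(M_{q-1}∘⋯∘M_p): M ≅ I[1,1], I[2,2], I[2,4], I[2,5], I[4,4]^2.
μ_θ-semistable layers: μ^(1)=27; μ^(2)=16; μ^(3)=-6; μ^(4)=-61

((0, 0, 0, 3, 0); (0, 0, 1, 0, 0); (0, 3, 1, 1, 1); (1, 0, 0, 0, 0))


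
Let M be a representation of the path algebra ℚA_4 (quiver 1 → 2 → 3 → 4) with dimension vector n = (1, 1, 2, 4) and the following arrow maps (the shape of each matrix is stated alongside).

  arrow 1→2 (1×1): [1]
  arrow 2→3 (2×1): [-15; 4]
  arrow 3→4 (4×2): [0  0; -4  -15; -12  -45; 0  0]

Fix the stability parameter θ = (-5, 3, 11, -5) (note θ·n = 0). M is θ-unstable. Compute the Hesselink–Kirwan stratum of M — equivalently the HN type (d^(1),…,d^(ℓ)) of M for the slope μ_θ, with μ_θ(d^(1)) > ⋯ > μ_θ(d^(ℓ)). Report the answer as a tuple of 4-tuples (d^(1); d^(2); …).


Barcode: M ≅ I[1,3], I[3,4], I[4,4]^3. HN layers by μ_θ (3 steps, strictly decreasing):
  μ^(1)=11; μ^(2)=3; μ^(3)=-5

((0, 0, 1, 0); (0, 1, 1, 1); (1, 0, 0, 3))


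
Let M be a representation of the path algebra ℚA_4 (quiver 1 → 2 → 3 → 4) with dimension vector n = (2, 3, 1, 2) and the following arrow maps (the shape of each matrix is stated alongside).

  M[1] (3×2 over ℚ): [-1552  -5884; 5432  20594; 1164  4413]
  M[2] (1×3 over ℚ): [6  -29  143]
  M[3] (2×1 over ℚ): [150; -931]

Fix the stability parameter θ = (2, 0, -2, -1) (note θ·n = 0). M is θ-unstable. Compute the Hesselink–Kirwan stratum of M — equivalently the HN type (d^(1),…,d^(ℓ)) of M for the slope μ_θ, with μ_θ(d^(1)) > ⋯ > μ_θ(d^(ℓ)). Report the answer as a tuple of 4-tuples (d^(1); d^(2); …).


Barcode: M ≅ I[1,1], I[1,4], I[2,2]^2, I[4,4]. HN layers by μ_θ (4 steps, strictly decreasing):
  μ^(1)=2; μ^(2)=0; μ^(3)=-1/4; μ^(4)=-1

((1, 0, 0, 0); (0, 2, 0, 0); (1, 1, 1, 1); (0, 0, 0, 1))


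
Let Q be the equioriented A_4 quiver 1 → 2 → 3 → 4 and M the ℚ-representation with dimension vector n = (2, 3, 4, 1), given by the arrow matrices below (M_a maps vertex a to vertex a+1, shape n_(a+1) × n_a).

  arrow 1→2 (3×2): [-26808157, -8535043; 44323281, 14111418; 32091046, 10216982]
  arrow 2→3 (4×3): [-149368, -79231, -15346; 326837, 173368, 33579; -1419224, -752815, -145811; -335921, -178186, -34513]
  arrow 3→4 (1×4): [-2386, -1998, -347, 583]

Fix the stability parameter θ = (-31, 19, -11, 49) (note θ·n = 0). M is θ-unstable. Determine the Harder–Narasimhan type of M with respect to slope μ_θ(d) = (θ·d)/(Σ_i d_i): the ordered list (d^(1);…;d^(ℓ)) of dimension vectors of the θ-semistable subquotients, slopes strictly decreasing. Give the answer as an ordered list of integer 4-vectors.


Barcode: M ≅ I[1,3], I[1,4], I[2,3], I[3,3]. HN layers by μ_θ (4 steps, strictly decreasing):
  μ^(1)=49; μ^(2)=4; μ^(3)=-11; μ^(4)=-31

((0, 0, 0, 1); (0, 3, 3, 0); (0, 0, 1, 0); (2, 0, 0, 0))


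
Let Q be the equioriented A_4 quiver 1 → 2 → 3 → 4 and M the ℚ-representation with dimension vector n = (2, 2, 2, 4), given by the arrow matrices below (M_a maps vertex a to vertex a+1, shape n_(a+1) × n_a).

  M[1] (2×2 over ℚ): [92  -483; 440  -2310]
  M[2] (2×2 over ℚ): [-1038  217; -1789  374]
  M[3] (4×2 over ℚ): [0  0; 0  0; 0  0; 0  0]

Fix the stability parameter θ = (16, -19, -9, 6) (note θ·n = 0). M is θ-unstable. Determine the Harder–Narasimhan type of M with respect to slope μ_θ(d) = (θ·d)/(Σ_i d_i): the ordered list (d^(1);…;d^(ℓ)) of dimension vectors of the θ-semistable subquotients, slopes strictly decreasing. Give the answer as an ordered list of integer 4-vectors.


Barcode: M ≅ I[1,1], I[1,3], I[2,3], I[4,4]^4. HN layers by μ_θ (5 steps, strictly decreasing):
  μ^(1)=16; μ^(2)=6; μ^(3)=-4; μ^(4)=-9; μ^(5)=-19

((1, 0, 0, 0); (0, 0, 0, 4); (1, 1, 1, 0); (0, 0, 1, 0); (0, 1, 0, 0))


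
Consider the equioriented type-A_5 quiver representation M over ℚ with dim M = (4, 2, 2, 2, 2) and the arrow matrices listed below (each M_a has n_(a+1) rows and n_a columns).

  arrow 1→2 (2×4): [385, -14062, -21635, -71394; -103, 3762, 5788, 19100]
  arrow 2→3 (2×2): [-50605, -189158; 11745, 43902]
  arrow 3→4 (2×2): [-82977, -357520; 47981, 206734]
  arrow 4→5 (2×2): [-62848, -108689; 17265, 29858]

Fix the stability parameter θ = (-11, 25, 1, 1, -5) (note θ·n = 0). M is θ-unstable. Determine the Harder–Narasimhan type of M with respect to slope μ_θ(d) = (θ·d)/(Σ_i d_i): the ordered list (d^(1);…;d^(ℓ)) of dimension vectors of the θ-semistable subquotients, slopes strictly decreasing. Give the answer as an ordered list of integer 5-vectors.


Interval decomposition of M: I[1,1]^2, I[1,2], I[1,5], I[3,5].
HN type (ℓ=4): μ^(1)=25; μ^(2)=11/2; μ^(3)=-1; μ^(4)=-11

((0, 1, 0, 0, 0); (0, 1, 1, 1, 1); (0, 0, 1, 1, 1); (4, 0, 0, 0, 0))


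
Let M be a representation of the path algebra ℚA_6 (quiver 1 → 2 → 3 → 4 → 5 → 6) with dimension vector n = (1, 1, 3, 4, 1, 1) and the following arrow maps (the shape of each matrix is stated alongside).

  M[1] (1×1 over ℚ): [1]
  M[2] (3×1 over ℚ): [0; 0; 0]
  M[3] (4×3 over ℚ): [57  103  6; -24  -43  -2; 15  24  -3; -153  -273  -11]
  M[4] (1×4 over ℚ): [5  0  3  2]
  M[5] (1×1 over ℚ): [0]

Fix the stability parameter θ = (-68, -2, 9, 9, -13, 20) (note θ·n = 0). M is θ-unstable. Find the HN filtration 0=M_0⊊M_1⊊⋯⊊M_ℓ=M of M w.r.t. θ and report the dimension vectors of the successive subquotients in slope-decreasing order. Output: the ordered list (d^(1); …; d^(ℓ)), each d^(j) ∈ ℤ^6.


Via rank(M_{q-1}∘⋯∘M_p): M ≅ I[1,2], I[3,4]^2, I[3,5], I[4,4], I[6,6].
μ_θ-semistable layers: μ^(1)=20; μ^(2)=9; μ^(3)=5/3; μ^(4)=-2; μ^(5)=-68

((0, 0, 0, 0, 0, 1); (0, 0, 2, 3, 0, 0); (0, 0, 1, 1, 1, 0); (0, 1, 0, 0, 0, 0); (1, 0, 0, 0, 0, 0))


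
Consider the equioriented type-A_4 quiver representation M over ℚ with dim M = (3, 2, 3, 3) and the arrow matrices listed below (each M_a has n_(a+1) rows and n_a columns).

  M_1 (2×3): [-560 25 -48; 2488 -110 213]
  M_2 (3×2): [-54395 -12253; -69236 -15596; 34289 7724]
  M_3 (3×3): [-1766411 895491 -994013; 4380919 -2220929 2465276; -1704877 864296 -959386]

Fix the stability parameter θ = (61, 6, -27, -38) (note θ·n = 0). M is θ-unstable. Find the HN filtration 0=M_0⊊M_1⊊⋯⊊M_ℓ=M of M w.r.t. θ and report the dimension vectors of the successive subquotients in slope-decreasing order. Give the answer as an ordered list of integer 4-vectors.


Interval decomposition of M: I[1,1], I[1,4]^2, I[3,4].
HN type (ℓ=3): μ^(1)=61; μ^(2)=1/2; μ^(3)=-65/2

((1, 0, 0, 0); (2, 2, 2, 2); (0, 0, 1, 1))


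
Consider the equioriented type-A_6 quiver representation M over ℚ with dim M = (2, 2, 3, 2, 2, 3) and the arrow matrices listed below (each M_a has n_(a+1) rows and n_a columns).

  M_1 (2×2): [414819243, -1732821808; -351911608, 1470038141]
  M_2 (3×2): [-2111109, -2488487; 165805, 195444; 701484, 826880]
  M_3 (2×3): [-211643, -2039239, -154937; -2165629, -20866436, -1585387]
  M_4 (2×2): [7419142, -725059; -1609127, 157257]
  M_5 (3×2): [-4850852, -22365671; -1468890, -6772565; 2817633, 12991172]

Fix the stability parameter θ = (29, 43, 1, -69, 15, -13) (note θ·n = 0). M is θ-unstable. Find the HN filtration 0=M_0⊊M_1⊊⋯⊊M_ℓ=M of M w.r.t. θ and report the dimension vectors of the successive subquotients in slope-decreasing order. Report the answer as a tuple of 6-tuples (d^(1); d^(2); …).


Barcode: M ≅ I[1,6]^2, I[3,3], I[6,6]. HN layers by μ_θ (2 steps, strictly decreasing):
  μ^(1)=1; μ^(2)=-13

((2, 2, 3, 2, 2, 2); (0, 0, 0, 0, 0, 1))


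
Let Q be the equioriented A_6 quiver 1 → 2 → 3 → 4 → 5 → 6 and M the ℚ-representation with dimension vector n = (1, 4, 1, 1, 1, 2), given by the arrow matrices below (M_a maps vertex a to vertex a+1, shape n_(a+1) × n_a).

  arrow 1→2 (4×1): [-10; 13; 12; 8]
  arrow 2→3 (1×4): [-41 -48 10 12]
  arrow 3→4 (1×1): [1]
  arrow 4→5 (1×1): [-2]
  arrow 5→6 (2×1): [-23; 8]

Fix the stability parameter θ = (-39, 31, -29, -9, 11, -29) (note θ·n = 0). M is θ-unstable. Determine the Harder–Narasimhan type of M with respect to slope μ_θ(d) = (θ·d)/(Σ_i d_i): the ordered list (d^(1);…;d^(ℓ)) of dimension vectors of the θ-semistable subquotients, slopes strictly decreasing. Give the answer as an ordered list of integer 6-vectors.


Via rank(M_{q-1}∘⋯∘M_p): M ≅ I[1,6], I[2,2]^3, I[6,6].
μ_θ-semistable layers: μ^(1)=31; μ^(2)=-5; μ^(3)=-29; μ^(4)=-39

((0, 3, 0, 0, 0, 0); (0, 1, 1, 1, 1, 1); (0, 0, 0, 0, 0, 1); (1, 0, 0, 0, 0, 0))


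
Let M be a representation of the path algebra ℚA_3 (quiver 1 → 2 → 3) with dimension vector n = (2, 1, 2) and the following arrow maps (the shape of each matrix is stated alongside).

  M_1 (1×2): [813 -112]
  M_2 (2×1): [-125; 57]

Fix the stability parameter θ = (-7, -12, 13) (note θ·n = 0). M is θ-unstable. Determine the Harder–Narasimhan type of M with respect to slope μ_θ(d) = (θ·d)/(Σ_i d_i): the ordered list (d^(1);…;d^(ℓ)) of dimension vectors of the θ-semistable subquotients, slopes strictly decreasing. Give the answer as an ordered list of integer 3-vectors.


Via rank(M_{q-1}∘⋯∘M_p): M ≅ I[1,1], I[1,3], I[3,3].
μ_θ-semistable layers: μ^(1)=13; μ^(2)=-7; μ^(3)=-19/2

((0, 0, 2); (1, 0, 0); (1, 1, 0))


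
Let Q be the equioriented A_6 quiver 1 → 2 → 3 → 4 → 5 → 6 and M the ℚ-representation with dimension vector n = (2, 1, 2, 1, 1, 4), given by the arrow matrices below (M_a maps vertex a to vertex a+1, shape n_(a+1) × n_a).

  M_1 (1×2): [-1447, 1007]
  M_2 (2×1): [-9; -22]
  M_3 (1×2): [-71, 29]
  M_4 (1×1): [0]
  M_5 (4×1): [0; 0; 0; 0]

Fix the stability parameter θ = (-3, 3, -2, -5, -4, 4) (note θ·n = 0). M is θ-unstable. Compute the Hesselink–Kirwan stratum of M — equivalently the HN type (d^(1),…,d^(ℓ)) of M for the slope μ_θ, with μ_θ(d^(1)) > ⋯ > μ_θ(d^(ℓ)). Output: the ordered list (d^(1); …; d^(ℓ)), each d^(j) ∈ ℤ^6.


Interval decomposition of M: I[1,1], I[1,4], I[3,3], I[5,5], I[6,6]^4.
HN type (ℓ=5): μ^(1)=4; μ^(2)=-4/3; μ^(3)=-2; μ^(4)=-3; μ^(5)=-4

((0, 0, 0, 0, 0, 4); (0, 1, 1, 1, 0, 0); (0, 0, 1, 0, 0, 0); (2, 0, 0, 0, 0, 0); (0, 0, 0, 0, 1, 0))


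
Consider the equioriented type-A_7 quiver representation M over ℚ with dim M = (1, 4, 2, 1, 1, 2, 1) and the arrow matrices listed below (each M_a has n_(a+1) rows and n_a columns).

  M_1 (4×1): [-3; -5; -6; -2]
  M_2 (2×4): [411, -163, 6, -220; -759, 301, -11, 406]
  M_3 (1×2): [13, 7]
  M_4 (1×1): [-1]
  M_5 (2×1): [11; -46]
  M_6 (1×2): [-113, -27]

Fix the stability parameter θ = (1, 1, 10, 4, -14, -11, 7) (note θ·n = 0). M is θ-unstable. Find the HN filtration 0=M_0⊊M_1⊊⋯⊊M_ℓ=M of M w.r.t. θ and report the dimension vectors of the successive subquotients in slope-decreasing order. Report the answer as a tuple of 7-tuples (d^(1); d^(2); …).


Barcode: M ≅ I[1,3], I[2,2]^2, I[2,7], I[6,6]. HN layers by μ_θ (5 steps, strictly decreasing):
  μ^(1)=10; μ^(2)=7; μ^(3)=1; μ^(4)=-2; μ^(5)=-11

((0, 0, 1, 0, 0, 0, 0); (0, 0, 0, 0, 0, 0, 1); (1, 3, 0, 0, 0, 0, 0); (0, 1, 1, 1, 1, 1, 0); (0, 0, 0, 0, 0, 1, 0))


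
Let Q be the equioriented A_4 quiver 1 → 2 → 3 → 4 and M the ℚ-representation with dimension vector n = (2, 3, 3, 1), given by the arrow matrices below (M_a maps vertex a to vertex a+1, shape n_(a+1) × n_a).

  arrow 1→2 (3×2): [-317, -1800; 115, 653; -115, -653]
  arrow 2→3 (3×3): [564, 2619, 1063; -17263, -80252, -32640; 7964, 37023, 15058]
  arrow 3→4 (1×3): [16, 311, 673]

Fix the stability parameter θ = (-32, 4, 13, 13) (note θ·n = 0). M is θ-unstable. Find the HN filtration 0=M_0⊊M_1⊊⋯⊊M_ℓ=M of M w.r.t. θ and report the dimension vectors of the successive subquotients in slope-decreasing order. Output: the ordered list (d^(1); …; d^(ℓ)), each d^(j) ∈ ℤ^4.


Interval decomposition of M: I[1,3], I[1,4], I[2,3].
HN type (ℓ=3): μ^(1)=13; μ^(2)=4; μ^(3)=-32

((0, 0, 3, 1); (0, 3, 0, 0); (2, 0, 0, 0))


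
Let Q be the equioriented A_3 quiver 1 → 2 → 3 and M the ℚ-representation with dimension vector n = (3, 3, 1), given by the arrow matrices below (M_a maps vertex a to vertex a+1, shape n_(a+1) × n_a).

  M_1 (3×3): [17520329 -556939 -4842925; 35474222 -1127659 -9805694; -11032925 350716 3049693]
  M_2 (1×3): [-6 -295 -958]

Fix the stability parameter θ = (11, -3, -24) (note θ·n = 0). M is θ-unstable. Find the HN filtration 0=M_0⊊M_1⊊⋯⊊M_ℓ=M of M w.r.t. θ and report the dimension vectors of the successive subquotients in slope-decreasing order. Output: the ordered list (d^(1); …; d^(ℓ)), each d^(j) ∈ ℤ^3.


Via rank(M_{q-1}∘⋯∘M_p): M ≅ I[1,2]^2, I[1,3].
μ_θ-semistable layers: μ^(1)=4; μ^(2)=-16/3

((2, 2, 0); (1, 1, 1))


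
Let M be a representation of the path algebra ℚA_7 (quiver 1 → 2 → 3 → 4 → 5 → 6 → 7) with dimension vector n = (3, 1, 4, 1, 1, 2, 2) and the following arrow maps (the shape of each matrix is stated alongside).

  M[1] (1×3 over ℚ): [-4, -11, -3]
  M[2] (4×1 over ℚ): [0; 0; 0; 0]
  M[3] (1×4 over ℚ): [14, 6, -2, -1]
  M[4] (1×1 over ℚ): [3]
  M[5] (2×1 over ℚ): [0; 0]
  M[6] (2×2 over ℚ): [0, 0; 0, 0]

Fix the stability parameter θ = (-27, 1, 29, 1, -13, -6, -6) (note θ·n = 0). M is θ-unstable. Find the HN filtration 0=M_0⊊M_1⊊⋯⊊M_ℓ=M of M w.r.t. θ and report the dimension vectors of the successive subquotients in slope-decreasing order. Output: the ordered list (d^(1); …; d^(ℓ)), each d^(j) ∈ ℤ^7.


Via rank(M_{q-1}∘⋯∘M_p): M ≅ I[1,1]^2, I[1,2], I[3,3]^3, I[3,5], I[6,6]^2, I[7,7]^2.
μ_θ-semistable layers: μ^(1)=29; μ^(2)=17/3; μ^(3)=1; μ^(4)=-6; μ^(5)=-27

((0, 0, 3, 0, 0, 0, 0); (0, 0, 1, 1, 1, 0, 0); (0, 1, 0, 0, 0, 0, 0); (0, 0, 0, 0, 0, 2, 2); (3, 0, 0, 0, 0, 0, 0))


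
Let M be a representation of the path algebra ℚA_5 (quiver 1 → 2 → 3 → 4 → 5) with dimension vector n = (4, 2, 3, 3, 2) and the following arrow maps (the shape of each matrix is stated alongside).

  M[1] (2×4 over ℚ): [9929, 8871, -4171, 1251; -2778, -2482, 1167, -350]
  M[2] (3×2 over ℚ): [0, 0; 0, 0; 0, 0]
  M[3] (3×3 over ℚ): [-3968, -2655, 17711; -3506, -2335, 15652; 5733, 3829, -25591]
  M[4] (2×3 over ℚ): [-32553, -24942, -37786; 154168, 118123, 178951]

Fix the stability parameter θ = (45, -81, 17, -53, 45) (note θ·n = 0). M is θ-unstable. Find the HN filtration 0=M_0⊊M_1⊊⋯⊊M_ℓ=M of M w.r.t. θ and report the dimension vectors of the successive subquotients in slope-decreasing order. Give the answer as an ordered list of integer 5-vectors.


Via rank(M_{q-1}∘⋯∘M_p): M ≅ I[1,1]^2, I[1,2]^2, I[3,4], I[3,5]^2.
μ_θ-semistable layers: μ^(1)=45; μ^(2)=-18

((2, 0, 0, 0, 2); (2, 2, 3, 3, 0))


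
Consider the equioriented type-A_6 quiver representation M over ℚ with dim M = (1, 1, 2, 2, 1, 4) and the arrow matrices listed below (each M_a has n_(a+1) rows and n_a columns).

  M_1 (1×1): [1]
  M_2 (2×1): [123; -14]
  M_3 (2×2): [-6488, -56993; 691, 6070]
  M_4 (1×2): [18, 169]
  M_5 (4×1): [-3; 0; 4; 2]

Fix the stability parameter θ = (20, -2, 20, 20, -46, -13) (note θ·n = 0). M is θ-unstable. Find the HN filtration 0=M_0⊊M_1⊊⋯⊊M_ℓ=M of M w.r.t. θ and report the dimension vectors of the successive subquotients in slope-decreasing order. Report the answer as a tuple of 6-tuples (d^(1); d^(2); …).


Barcode: M ≅ I[1,6], I[3,4], I[6,6]^3. HN layers by μ_θ (3 steps, strictly decreasing):
  μ^(1)=20; μ^(2)=-1/6; μ^(3)=-13

((0, 0, 1, 1, 0, 0); (1, 1, 1, 1, 1, 1); (0, 0, 0, 0, 0, 3))


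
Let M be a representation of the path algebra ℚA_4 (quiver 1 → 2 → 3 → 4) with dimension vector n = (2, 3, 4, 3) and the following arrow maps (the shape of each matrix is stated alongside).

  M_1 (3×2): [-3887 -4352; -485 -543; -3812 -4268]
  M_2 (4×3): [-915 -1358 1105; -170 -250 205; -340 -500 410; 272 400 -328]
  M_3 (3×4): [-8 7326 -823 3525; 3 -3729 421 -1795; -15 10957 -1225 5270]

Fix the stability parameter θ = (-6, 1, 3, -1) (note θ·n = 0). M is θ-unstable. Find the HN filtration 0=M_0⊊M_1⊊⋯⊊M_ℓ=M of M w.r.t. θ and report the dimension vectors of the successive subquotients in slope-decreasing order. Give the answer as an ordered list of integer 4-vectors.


Barcode: M ≅ I[1,3], I[1,4], I[2,2], I[3,4]^2. HN layers by μ_θ (3 steps, strictly decreasing):
  μ^(1)=3; μ^(2)=1; μ^(3)=-6

((0, 0, 1, 0); (0, 3, 3, 3); (2, 0, 0, 0))


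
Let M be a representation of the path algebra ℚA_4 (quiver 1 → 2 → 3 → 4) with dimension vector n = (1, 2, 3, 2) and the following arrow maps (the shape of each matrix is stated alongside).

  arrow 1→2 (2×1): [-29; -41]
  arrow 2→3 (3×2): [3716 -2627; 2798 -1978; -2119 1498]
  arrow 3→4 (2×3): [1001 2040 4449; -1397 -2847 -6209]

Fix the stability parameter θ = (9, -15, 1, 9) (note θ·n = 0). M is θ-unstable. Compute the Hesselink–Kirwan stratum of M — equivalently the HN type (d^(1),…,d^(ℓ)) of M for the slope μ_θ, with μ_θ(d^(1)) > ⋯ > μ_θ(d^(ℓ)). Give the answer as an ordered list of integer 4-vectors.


Interval decomposition of M: I[1,3], I[2,4], I[3,4].
HN type (ℓ=4): μ^(1)=9; μ^(2)=1; μ^(3)=-3; μ^(4)=-15

((0, 0, 0, 2); (0, 0, 3, 0); (1, 1, 0, 0); (0, 1, 0, 0))


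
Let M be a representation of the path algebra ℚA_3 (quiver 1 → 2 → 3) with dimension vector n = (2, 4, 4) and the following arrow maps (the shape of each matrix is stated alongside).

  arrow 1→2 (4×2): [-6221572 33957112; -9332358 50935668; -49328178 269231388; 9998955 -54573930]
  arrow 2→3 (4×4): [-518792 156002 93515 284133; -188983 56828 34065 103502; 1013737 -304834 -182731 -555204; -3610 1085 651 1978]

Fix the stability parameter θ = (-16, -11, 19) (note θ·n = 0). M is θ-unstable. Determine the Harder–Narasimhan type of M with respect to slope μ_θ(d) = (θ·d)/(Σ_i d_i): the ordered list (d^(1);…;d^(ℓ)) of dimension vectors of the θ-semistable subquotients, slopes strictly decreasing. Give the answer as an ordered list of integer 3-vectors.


Barcode: M ≅ I[1,1], I[1,3], I[2,2], I[2,3]^2, I[3,3]. HN layers by μ_θ (3 steps, strictly decreasing):
  μ^(1)=19; μ^(2)=-11; μ^(3)=-16

((0, 0, 4); (0, 4, 0); (2, 0, 0))


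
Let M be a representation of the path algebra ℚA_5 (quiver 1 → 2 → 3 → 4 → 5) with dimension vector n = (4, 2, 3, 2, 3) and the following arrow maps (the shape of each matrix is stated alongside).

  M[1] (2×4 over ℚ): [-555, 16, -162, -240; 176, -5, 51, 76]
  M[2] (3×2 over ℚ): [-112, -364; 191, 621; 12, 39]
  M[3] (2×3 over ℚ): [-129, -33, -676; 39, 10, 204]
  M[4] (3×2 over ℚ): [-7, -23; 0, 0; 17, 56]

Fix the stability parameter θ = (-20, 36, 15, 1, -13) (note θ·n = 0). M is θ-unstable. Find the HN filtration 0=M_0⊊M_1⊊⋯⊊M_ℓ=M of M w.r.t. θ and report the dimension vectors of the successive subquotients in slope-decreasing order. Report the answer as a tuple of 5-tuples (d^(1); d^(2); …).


Via rank(M_{q-1}∘⋯∘M_p): M ≅ I[1,1]^2, I[1,3], I[1,5], I[3,5], I[5,5].
μ_θ-semistable layers: μ^(1)=51/2; μ^(2)=39/4; μ^(3)=1; μ^(4)=-13; μ^(5)=-20

((0, 1, 1, 0, 0); (0, 1, 1, 1, 1); (0, 0, 1, 1, 1); (0, 0, 0, 0, 1); (4, 0, 0, 0, 0))
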